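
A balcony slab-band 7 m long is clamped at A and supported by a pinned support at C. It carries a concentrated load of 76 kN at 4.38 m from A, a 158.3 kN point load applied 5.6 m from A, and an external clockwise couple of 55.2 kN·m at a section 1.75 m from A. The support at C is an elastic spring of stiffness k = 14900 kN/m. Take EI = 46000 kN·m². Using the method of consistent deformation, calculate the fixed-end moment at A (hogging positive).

Take the reaction at C as the redundant and release it; the primary structure is a cantilever fixed at A.
Deflection at C on the released cantilever, summing each load's contribution:
  point load 76 at a = 4.38: Pa²(3L − a)/(6EI) = 4039/EI
  point load 158.3 at a = 5.6: Pa²(3L − a)/(6EI) = 12742/EI
  clockwise couple 55.2 at a = 1.75: M₀a(2L − a)/(2EI) = 591.7/EI
  δ_0 = 17372/EI
Tip deflection under a unit load at C: L³/(3EI) = 114.3/EI.
With EI = 46000 kN·m²: δ_0 = 0.37765 m and δ_{CC} = 0.002486 m/kN.
Compatibility — the spring shortens by R_C/k under the reaction it provides: δ_0 − R_C·δ_{CC} = R_C/k. With 1/k = 0.000067 m/kN, R_C = δ_0 / (δ_{CC} + 1/k) = 0.37765 / (0.002486 + 0.000067) = 147.9 kN.
Moment equilibrium about A: M_A = Σ(load moments about A) − R_C·L = 1275 − 147.9×7 = 238.9 kN·m.

M_A = 238.9 kN·m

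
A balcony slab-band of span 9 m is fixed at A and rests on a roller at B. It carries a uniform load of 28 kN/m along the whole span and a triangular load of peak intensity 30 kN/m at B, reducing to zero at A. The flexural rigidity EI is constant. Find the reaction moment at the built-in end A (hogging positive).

M_A = 425.2 kN·m

Choose R_B as the redundant. The primary structure is the cantilever fixed at A.
Free-end deflection of the primary structure under the applied loading (downward +):
  UDL 28: wL⁴/(8EI) = 22964/EI
  triangular load, peak 30 at the free end: 11w₀L⁴/(120EI) = 18043/EI
  δ_0 = 41006/EI
Flexibility coefficient — unit upward force at B: δ_{BB} = L³/(3EI) = 243/EI.
The prop prevents deflection at B: R_B = δ_0/δ_{BB} = 41006/243 = 168.8 kN.
Moment equilibrium about A: M_A = Σ(load moments about A) − R_B·L = 1944 − 168.8×9 = 425.2 kN·m.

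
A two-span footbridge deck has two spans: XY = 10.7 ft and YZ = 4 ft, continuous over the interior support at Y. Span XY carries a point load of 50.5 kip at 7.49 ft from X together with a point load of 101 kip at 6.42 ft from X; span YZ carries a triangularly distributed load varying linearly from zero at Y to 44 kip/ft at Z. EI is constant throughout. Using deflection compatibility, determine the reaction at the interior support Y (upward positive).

Release continuity at Y by inserting a hinge; the redundant is the internal moment M_Y. The primary structure is two simply-supported spans XY and YZ.
End slopes at the hinge Y, treating each span as simply supported:
  span XY: point load 50.5 at a = 7.49: Pab(L + a)/(6LEI) = 344/EI
  span XY: point load 101 at a = 6.42: Pab(L + a)/(6LEI) = 740.1/EI
  span YZ: triangular load, peak 44: 7w₀L³/(360EI) = 54.76/EI
  relative rotation θ_0 = (1084 + 54.76)/EI = 1139/EI
A unit hogging moment at Y produces rotation L₁/(3EI) + L₂/(3EI) = 4.9/EI.
Compatibility: M_Y·(L₁+L₂)/(3EI) = θ_0, giving M_Y = 232.4 kip·ft (hogging).
Span XY, ΣM about X with M_Y applied at Y: R_Y^{XY}·10.7 = 1027 + 232.4, so R_Y^{XY} = 117.7 kip and R_X = 151.5 − 117.7 = 33.83 kip.
Span YZ, ΣM about Z: R_Y^{YZ}·4 = 117.3 + 232.4, so R_Y^{YZ} = 87.44 kip and R_Z = 88 − 87.44 = 0.563 kip.
R_Y = 117.7 + 87.44 = 205.1 kip.

R_Y = 205.1 kip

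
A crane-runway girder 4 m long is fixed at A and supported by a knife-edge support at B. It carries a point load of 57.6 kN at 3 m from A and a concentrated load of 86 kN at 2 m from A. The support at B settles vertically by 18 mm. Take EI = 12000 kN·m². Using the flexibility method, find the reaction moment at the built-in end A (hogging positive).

Remove the prop at B; the released (primary) structure is a cantilever built in at A.
Primary-structure tip deflection at B by superposition:
  point load 57.6 at a = 3: Pa²(3L − a)/(6EI) = 777.6/EI
  point load 86 at a = 2: Pa²(3L − a)/(6EI) = 573.3/EI
  δ_0 = 1351/EI
Tip deflection under a unit load at B: L³/(3EI) = 21.33/EI.
With EI = 12000 kN·m²: δ_0 = 0.11258 m and δ_{BB} = 0.001778 m/kN.
Compatibility — the beam at B must follow the support down by 0.018 m: δ_0 − R_B·δ_{BB} = 0.018, so R_B = (0.11258 − 0.018)/0.001778 = 53.2 kN.
Moment equilibrium about A: M_A = Σ(load moments about A) − R_B·L = 344.8 − 53.2×4 = 132 kN·m.

M_A = 132 kN·m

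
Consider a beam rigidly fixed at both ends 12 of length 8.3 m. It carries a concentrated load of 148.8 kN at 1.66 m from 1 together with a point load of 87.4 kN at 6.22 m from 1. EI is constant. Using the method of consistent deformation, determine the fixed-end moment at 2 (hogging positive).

M_2 = 141.6 kN·m

Take the two fixed-end moments M_1, M_2 as redundants; the released structure is the simple span 12.
Simple-span end rotations at 1 and 2 under the given loads:
  at 1: point load 148.8 at a = 1.66: Pab(L + b)/(6LEI) = 492/EI
  at 2: point load 148.8 at a = 1.66: Pab(L + a)/(6LEI) = 328/EI
  at 1: point load 87.4 at a = 6.22: Pab(L + b)/(6LEI) = 235.7/EI
  at 2: point load 87.4 at a = 6.22: Pab(L + a)/(6LEI) = 329.7/EI
  θ_10 = 727.7/EI,  θ_20 = 657.7/EI
Flexibility coefficients: a unit moment at one end gives L/(3EI) there and L/(6EI) at the far end, so f₁₁ = f₂₂ = 2.767/EI and f₁₂ = f₂₁ = 1.383/EI.
Compatibility — zero rotation at each built-in end:
  2.767 M_1 + 1.383 M_2 = 727.7
  1.383 M_1 + 2.767 M_2 = 657.7
Solving the pair gives M_1 = 192.2 kN·m and M_2 = 141.6 kN·m (hogging).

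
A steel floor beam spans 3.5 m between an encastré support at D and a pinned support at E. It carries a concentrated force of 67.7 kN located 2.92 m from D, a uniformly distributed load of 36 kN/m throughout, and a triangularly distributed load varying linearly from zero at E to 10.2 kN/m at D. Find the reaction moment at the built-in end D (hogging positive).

M_D = 82.55 kN·m

Choose R_E as the redundant. The primary structure is the cantilever fixed at D.
Downward deflection at the released point E due to the loads:
  point load 67.7 at a = 2.92: Pa²(3L − a)/(6EI) = 729.2/EI
  UDL 36: wL⁴/(8EI) = 675.3/EI
  triangular load, peak 10.2 at the fixed end: w₀L⁴/(30EI) = 51.02/EI
  δ_0 = 1456/EI
Flexibility coefficient — unit upward force at E: δ_{EE} = L³/(3EI) = 14.29/EI.
Compatibility at E: δ_0 − R_E·δ_{EE} = 0, so R_E = 1456/14.29 = 101.8 kN.
Moment equilibrium about D: M_D = Σ(load moments about D) − R_E·L = 439 − 101.8×3.5 = 82.55 kN·m.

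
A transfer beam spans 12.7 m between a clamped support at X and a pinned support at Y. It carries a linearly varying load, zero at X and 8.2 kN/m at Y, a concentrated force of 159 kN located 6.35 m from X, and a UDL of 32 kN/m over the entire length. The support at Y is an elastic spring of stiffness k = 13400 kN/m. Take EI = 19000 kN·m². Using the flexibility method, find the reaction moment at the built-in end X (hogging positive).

M_X = 1107 kN·m

Remove the prop at Y; the released (primary) structure is a cantilever built in at X.
Free-end deflection of the primary structure under the applied loading (downward +):
  triangular load, peak 8.2 at the free end: 11w₀L⁴/(120EI) = 19554/EI
  point load 159 at a = 6.35: Pa²(3L − a)/(6EI) = 33926/EI
  UDL 32: wL⁴/(8EI) = 104058/EI
  δ_0 = 157538/EI
Flexibility coefficient — unit upward force at Y: δ_{YY} = L³/(3EI) = 682.8/EI.
With EI = 19000 kN·m²: δ_0 = 8.2915 m and δ_{YY} = 0.035937 m/kN.
Compatibility — the spring shortens by R_Y/k under the reaction it provides: δ_0 − R_Y·δ_{YY} = R_Y/k. With 1/k = 0.000075 m/kN, R_Y = δ_0 / (δ_{YY} + 1/k) = 8.2915 / (0.035937 + 0.000075) = 230.2 kN.
Moment equilibrium about X: M_X = Σ(load moments about X) − R_Y·L = 4031 − 230.2×12.7 = 1107 kN·m.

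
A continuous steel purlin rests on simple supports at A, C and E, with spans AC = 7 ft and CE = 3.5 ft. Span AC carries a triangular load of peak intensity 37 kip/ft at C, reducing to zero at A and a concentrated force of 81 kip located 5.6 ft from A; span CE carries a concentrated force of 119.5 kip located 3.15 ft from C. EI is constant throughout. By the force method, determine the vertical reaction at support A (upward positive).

Take M_C as the redundant. Released structure: two simple spans AC and CE with a hinge at C.
End slopes at the hinge C, treating each span as simply supported:
  span AC: triangular load, peak 37: w₀L³/(45EI) = 282/EI
  span AC: point load 81 at a = 5.6: Pab(L + a)/(6LEI) = 190.5/EI
  span CE: point load 119.5 at a = 3.15: Pab(L + b)/(6LEI) = 24.15/EI
  relative rotation θ_0 = (472.5 + 24.15)/EI = 496.7/EI
A unit hogging moment at C produces rotation L₁/(3EI) + L₂/(3EI) = 3.5/EI.
Compatibility: M_C·(L₁+L₂)/(3EI) = θ_0, giving M_C = 141.9 kip·ft (hogging).
Span AC, ΣM about A with M_C applied at C: R_C^{AC}·7 = 1058 + 141.9, so R_C^{AC} = 171.4 kip and R_A = 210.5 − 171.4 = 39.09 kip.

R_A = 39.09 kip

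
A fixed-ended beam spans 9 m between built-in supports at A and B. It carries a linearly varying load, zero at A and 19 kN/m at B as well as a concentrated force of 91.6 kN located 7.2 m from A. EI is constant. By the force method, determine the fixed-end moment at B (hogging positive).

Take the two fixed-end moments M_A, M_B as redundants; the released structure is the simple span AB.
End rotations of the released simple span under the applied load (×1/EI):
  at A: triangular load, peak 19: 7w₀L³/(360EI) = 269.3/EI
  at B: triangular load, peak 19: w₀L³/(45EI) = 307.8/EI
  at A: point load 91.6 at a = 7.2: Pab(L + b)/(6LEI) = 237.4/EI
  at B: point load 91.6 at a = 7.2: Pab(L + a)/(6LEI) = 356.1/EI
  θ_A0 = 506.8/EI,  θ_B0 = 663.9/EI
Flexibility coefficients: a unit moment at one end gives L/(3EI) there and L/(6EI) at the far end, so f₁₁ = f₂₂ = 3/EI and f₁₂ = f₂₁ = 1.5/EI.
Compatibility — zero rotation at each built-in end:
  3 M_A + 1.5 M_B = 506.8
  1.5 M_A + 3 M_B = 663.9
Solving the pair gives M_A = 77.68 kN·m and M_B = 182.5 kN·m (hogging).

M_B = 182.5 kN·m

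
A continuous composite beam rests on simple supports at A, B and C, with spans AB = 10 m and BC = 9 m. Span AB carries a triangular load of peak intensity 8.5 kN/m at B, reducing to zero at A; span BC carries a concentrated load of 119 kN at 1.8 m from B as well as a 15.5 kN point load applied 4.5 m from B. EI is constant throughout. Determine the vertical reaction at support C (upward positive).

R_C = 18.74 kN

Insert a hinge at B; M_B is the redundant, and each span becomes simply supported.
Rotations at B on the released spans (each span's end-slope, ×1/EI):
  span AB: triangular load, peak 8.5: w₀L³/(45EI) = 188.9/EI
  span BC: point load 119 at a = 1.8: Pab(L + b)/(6LEI) = 462.7/EI
  span BC: point load 15.5 at a = 4.5: Pab(L + b)/(6LEI) = 78.47/EI
  relative rotation θ_0 = (188.9 + 541.1)/EI = 730/EI
A unit hogging moment at B produces rotation L₁/(3EI) + L₂/(3EI) = 6.333/EI.
Slope continuity at B: θ_0 = M_B·6.333/EI, so M_B = 730/6.333 = 115.3 kN·m (hogging).
Span BC, ΣM about C: R_B^{BC}·9 = 926.5 + 115.3, so R_B^{BC} = 115.8 kN and R_C = 134.5 − 115.8 = 18.74 kN.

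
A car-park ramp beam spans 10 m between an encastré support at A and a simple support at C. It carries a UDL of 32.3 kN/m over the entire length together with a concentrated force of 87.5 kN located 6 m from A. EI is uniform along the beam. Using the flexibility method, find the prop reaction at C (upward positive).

Choose R_C as the redundant. The primary structure is the cantilever fixed at A.
Primary-structure tip deflection at C by superposition:
  UDL 32.3: wL⁴/(8EI) = 40375/EI
  point load 87.5 at a = 6: Pa²(3L − a)/(6EI) = 12600/EI
  δ_0 = 52975/EI
Tip deflection under a unit load at C: L³/(3EI) = 333.3/EI.
Compatibility at C: δ_0 − R_C·δ_{CC} = 0, so R_C = 52975/333.3 = 158.9 kN.

R_C = 158.9 kN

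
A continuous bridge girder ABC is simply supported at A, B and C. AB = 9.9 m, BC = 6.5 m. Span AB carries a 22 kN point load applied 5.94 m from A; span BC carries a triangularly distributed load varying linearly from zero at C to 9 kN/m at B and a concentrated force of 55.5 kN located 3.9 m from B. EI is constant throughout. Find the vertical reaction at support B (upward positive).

R_B = 70.02 kN

Release continuity at B by inserting a hinge; the redundant is the internal moment M_B. The primary structure is two simply-supported spans AB and BC.
End slopes at the hinge B, treating each span as simply supported:
  span AB: point load 22 at a = 5.94: Pab(L + a)/(6LEI) = 138/EI
  span BC: triangular load, peak 9: w₀L³/(45EI) = 54.92/EI
  span BC: point load 55.5 at a = 3.9: Pab(L + b)/(6LEI) = 131.3/EI
  relative rotation θ_0 = (138 + 186.2)/EI = 324.2/EI
A unit hogging moment at B produces rotation L₁/(3EI) + L₂/(3EI) = 5.467/EI.
Compatibility: M_B·(L₁+L₂)/(3EI) = θ_0, giving M_B = 59.31 kN·m (hogging).
Span AB, ΣM about A with M_B applied at B: R_B^{AB}·9.9 = 130.7 + 59.31, so R_B^{AB} = 19.19 kN and R_A = 22 − 19.19 = 2.809 kN.
Span BC, ΣM about C: R_B^{BC}·6.5 = 271.1 + 59.31, so R_B^{BC} = 50.82 kN and R_C = 84.75 − 50.82 = 33.93 kN.
R_B = 19.19 + 50.82 = 70.02 kN.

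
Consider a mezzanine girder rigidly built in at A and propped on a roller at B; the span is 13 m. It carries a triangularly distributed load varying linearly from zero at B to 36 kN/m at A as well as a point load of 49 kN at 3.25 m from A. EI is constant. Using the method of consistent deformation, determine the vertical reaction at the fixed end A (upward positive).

R_A = 232 kN

Choose R_B as the redundant. The primary structure is the cantilever fixed at A.
Deflection at B on the released cantilever, summing each load's contribution:
  triangular load, peak 36 at the fixed end: w₀L⁴/(30EI) = 34273/EI
  point load 49 at a = 3.25: Pa²(3L − a)/(6EI) = 3084/EI
  δ_0 = 37357/EI
Flexibility coefficient — unit upward force at B: δ_{BB} = L³/(3EI) = 732.3/EI.
The prop prevents deflection at B: R_B = δ_0/δ_{BB} = 37357/732.3 = 51.01 kN.
Vertical equilibrium: R_A = ΣP − R_B = 283 − 51.01 = 232 kN.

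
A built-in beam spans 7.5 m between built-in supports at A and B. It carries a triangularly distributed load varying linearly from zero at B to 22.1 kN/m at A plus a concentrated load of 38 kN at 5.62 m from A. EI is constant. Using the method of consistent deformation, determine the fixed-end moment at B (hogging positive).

Take the two fixed-end moments M_A, M_B as redundants; the released structure is the simple span AB.
On the primary (simply-supported) span, the end slopes from the loading are:
  at A: triangular load, peak 22.1: w₀L³/(45EI) = 207.2/EI
  at B: triangular load, peak 22.1: 7w₀L³/(360EI) = 181.3/EI
  at A: point load 38 at a = 5.62: Pab(L + b)/(6LEI) = 83.69/EI
  at B: point load 38 at a = 5.62: Pab(L + a)/(6LEI) = 117.1/EI
  θ_A0 = 290.9/EI,  θ_B0 = 298.3/EI
Flexibility coefficients: a unit moment at one end gives L/(3EI) there and L/(6EI) at the far end, so f₁₁ = f₂₂ = 2.5/EI and f₁₂ = f₂₁ = 1.25/EI.
Compatibility — zero rotation at each built-in end:
  2.5 M_A + 1.25 M_B = 290.9
  1.25 M_A + 2.5 M_B = 298.3
Solving the pair gives M_A = 75.58 kN·m and M_B = 81.55 kN·m (hogging).

M_B = 81.55 kN·m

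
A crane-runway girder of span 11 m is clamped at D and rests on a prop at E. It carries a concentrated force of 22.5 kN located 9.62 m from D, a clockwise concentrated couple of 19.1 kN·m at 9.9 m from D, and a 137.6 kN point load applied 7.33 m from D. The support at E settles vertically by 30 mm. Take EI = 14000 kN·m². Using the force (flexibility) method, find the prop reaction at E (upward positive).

R_E = 91.21 kN

Release the roller at E. Primary structure: cantilever fixed at D.
Downward deflection at the released point E due to the loads:
  point load 22.5 at a = 9.62: Pa²(3L − a)/(6EI) = 8114/EI
  clockwise couple 19.1 at a = 9.9: M₀a(2L − a)/(2EI) = 1144/EI
  point load 137.6 at a = 7.33: Pa²(3L − a)/(6EI) = 31630/EI
  δ_0 = 40888/EI
Flexibility coefficient — unit upward force at E: δ_{EE} = L³/(3EI) = 443.7/EI.
With EI = 14000 kN·m²: δ_0 = 2.9206 m and δ_{EE} = 0.03169 m/kN.
Compatibility — the beam at E must follow the support down by 0.03 m: δ_0 − R_E·δ_{EE} = 0.03, so R_E = (2.9206 − 0.03)/0.03169 = 91.21 kN.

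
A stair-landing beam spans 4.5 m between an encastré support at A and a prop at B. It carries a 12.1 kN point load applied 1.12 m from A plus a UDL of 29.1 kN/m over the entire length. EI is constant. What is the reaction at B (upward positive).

Remove the prop at B; the released (primary) structure is a cantilever built in at A.
Free-end deflection of the primary structure under the applied loading (downward +):
  point load 12.1 at a = 1.12: Pa²(3L − a)/(6EI) = 31.32/EI
  UDL 29.1: wL⁴/(8EI) = 1492/EI
  δ_0 = 1523/EI
Flexibility coefficient — unit upward force at B: δ_{BB} = L³/(3EI) = 30.38/EI.
Compatibility at B: δ_0 − R_B·δ_{BB} = 0, so R_B = 1523/30.38 = 50.14 kN.

R_B = 50.14 kN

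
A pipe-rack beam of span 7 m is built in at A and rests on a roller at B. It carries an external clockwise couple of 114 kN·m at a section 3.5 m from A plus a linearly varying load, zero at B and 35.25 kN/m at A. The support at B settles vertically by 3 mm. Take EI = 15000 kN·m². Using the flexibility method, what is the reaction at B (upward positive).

Remove the prop at B; the released (primary) structure is a cantilever built in at A.
Primary-structure tip deflection at B by superposition:
  clockwise couple 114 at a = 3.5: M₀a(2L − a)/(2EI) = 2095/EI
  triangular load, peak 35.25 at the fixed end: w₀L⁴/(30EI) = 2821/EI
  δ_0 = 4916/EI
Tip deflection under a unit load at B: L³/(3EI) = 114.3/EI.
With EI = 15000 kN·m²: δ_0 = 0.32773 m and δ_{BB} = 0.007622 m/kN.
Compatibility — the beam at B must follow the support down by 0.003 m: δ_0 − R_B·δ_{BB} = 0.003, so R_B = (0.32773 − 0.003)/0.007622 = 42.6 kN.

R_B = 42.6 kN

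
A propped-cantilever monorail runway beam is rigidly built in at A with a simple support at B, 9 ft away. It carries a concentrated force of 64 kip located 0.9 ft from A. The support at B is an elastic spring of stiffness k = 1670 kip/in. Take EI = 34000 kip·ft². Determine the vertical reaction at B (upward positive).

Choose R_B as the redundant. The primary structure is the cantilever fixed at A.
Primary-structure tip deflection at B by superposition:
  point load 64 at a = 0.9: Pa²(3L − a)/(6EI) = 225.5/EI
Flexibility coefficient — unit upward force at B: δ_{BB} = L³/(3EI) = 243/EI.
With EI = 34000 kip·ft²: δ_0 = 0.006632 ft and δ_{BB} = 0.007147 ft/kip.
Compatibility — the spring shortens by R_B/k under the reaction it provides: δ_0 − R_B·δ_{BB} = R_B/k. With 1/k = 1/(1670×12) ft/kip = 0.00005 ft/kip, R_B = δ_0 / (δ_{BB} + 1/k) = 0.006632 / (0.007147 + 0.00005) = 0.9216 kip.

R_B = 0.9216 kip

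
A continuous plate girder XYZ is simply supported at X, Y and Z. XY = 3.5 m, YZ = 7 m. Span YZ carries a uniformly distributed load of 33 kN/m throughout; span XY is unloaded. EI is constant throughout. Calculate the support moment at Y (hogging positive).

M_Y = 134.8 kN·m

Release continuity at Y by inserting a hinge; the redundant is the internal moment M_Y. The primary structure is two simply-supported spans XY and YZ.
Discontinuity in slope at Y on the released structure — sum the simple-span end rotations:
  span YZ: UDL 33: wL³/(24EI) = 471.6/EI
  relative rotation θ_0 = (0 + 471.6)/EI = 471.6/EI
A unit hogging moment at Y produces rotation L₁/(3EI) + L₂/(3EI) = 3.5/EI.
Compatibility: M_Y·(L₁+L₂)/(3EI) = θ_0, giving M_Y = 134.8 kN·m (hogging).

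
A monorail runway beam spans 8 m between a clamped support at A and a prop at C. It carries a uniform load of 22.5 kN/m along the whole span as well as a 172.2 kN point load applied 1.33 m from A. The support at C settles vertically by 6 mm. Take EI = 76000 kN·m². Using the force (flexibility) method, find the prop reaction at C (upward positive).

R_C = 71.57 kN

Remove the prop at C; the released (primary) structure is a cantilever built in at A.
Deflection at C on the released cantilever, summing each load's contribution:
  UDL 22.5: wL⁴/(8EI) = 11520/EI
  point load 172.2 at a = 1.33: Pa²(3L − a)/(6EI) = 1151/EI
  δ_0 = 12671/EI
Flexibility coefficient — unit upward force at C: δ_{CC} = L³/(3EI) = 170.7/EI.
With EI = 76000 kN·m²: δ_0 = 0.16672 m and δ_{CC} = 0.002246 m/kN.
Compatibility — the beam at C must follow the support down by 0.006 m: δ_0 − R_C·δ_{CC} = 0.006, so R_C = (0.16672 − 0.006)/0.002246 = 71.57 kN.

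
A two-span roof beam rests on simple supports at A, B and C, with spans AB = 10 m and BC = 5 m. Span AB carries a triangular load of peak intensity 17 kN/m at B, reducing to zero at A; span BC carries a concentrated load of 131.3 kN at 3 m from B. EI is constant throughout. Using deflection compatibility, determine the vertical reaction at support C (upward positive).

Release continuity at B by inserting a hinge; the redundant is the internal moment M_B. The primary structure is two simply-supported spans AB and BC.
Rotations at B on the released spans (each span's end-slope, ×1/EI):
  span AB: triangular load, peak 17: w₀L³/(45EI) = 377.8/EI
  span BC: point load 131.3 at a = 3: Pab(L + b)/(6LEI) = 183.8/EI
  relative rotation θ_0 = (377.8 + 183.8)/EI = 561.6/EI
A unit hogging moment at B produces rotation L₁/(3EI) + L₂/(3EI) = 5/EI.
Slope continuity at B: θ_0 = M_B·5/EI, so M_B = 561.6/5 = 112.3 kN·m (hogging).
Span BC, ΣM about C: R_B^{BC}·5 = 262.6 + 112.3, so R_B^{BC} = 74.98 kN and R_C = 131.3 − 74.98 = 56.32 kN.

R_C = 56.32 kN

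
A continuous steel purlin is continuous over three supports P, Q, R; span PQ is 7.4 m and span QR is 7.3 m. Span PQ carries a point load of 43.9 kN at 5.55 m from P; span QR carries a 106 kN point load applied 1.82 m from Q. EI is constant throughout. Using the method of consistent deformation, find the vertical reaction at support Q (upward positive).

Take M_Q as the redundant. Released structure: two simple spans PQ and QR with a hinge at Q.
End slopes at the hinge Q, treating each span as simply supported:
  span PQ: point load 43.9 at a = 5.55: Pab(L + a)/(6LEI) = 131.5/EI
  span QR: point load 106 at a = 1.82: Pab(L + b)/(6LEI) = 308.5/EI
  relative rotation θ_0 = (131.5 + 308.5)/EI = 439.9/EI
A unit hogging moment at Q produces rotation L₁/(3EI) + L₂/(3EI) = 4.9/EI.
Compatibility: M_Q·(L₁+L₂)/(3EI) = θ_0, giving M_Q = 89.78 kN·m (hogging).
Span PQ, ΣM about P with M_Q applied at Q: R_Q^{PQ}·7.4 = 243.6 + 89.78, so R_Q^{PQ} = 45.06 kN and R_P = 43.9 − 45.06 = -1.158 kN.
Span QR, ΣM about R: R_Q^{QR}·7.3 = 580.9 + 89.78, so R_Q^{QR} = 91.87 kN and R_R = 106 − 91.87 = 14.13 kN.
R_Q = 45.06 + 91.87 = 136.9 kN.

R_Q = 136.9 kN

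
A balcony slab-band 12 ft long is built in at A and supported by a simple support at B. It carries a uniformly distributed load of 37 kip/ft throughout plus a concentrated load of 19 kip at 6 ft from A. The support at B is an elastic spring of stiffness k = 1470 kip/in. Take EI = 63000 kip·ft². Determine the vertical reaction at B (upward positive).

Release the roller at B. Primary structure: cantilever fixed at A.
Primary-structure tip deflection at B by superposition:
  UDL 37: wL⁴/(8EI) = 95904/EI
  point load 19 at a = 6: Pa²(3L − a)/(6EI) = 3420/EI
  δ_0 = 99324/EI
Flexibility coefficient — unit upward force at B: δ_{BB} = L³/(3EI) = 576/EI.
With EI = 63000 kip·ft²: δ_0 = 1.5766 ft and δ_{BB} = 0.009143 ft/kip.
Compatibility — the spring shortens by R_B/k under the reaction it provides: δ_0 − R_B·δ_{BB} = R_B/k. With 1/k = 1/(1470×12) ft/kip = 0.000057 ft/kip, R_B = δ_0 / (δ_{BB} + 1/k) = 1.5766 / (0.009143 + 0.000057) = 171.4 kip.

R_B = 171.4 kip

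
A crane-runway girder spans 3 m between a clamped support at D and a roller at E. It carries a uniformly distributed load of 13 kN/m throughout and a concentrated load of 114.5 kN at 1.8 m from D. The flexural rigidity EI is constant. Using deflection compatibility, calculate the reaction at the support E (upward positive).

Choose R_E as the redundant. The primary structure is the cantilever fixed at D.
Free-end deflection of the primary structure under the applied loading (downward +):
  UDL 13: wL⁴/(8EI) = 131.6/EI
  point load 114.5 at a = 1.8: Pa²(3L − a)/(6EI) = 445.2/EI
  δ_0 = 576.8/EI
Tip deflection under a unit load at E: L³/(3EI) = 9/EI.
The prop prevents deflection at E: R_E = δ_0/δ_{EE} = 576.8/9 = 64.09 kN.

R_E = 64.09 kN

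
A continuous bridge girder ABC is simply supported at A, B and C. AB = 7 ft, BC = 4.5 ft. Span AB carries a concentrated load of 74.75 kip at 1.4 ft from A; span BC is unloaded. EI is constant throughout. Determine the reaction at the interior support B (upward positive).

R_B = 26.11 kip

Release continuity at B by inserting a hinge; the redundant is the internal moment M_B. The primary structure is two simply-supported spans AB and BC.
End slopes at the hinge B, treating each span as simply supported:
  span AB: point load 74.75 at a = 1.4: Pab(L + a)/(6LEI) = 117.2/EI
  relative rotation θ_0 = (117.2 + 0)/EI = 117.2/EI
A unit hogging moment at B produces rotation L₁/(3EI) + L₂/(3EI) = 3.833/EI.
Compatibility: M_B·(L₁+L₂)/(3EI) = θ_0, giving M_B = 30.58 kip·ft (hogging).
Span AB, ΣM about A with M_B applied at B: R_B^{AB}·7 = 104.7 + 30.58, so R_B^{AB} = 19.32 kip and R_A = 74.75 − 19.32 = 55.43 kip.
Span BC, ΣM about C: R_B^{BC}·4.5 = 0 + 30.58, so R_B^{BC} = 6.795 kip and R_C = 0 − 6.795 = -6.795 kip.
R_B = 19.32 + 6.795 = 26.11 kip.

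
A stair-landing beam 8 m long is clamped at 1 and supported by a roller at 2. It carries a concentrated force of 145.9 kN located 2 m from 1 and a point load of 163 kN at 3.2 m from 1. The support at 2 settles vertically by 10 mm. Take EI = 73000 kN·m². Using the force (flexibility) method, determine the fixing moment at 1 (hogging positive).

Release the roller at 2. Primary structure: cantilever fixed at 1.
Deflection at 2 on the released cantilever, summing each load's contribution:
  point load 145.9 at a = 2: Pa²(3L − a)/(6EI) = 2140/EI
  point load 163 at a = 3.2: Pa²(3L − a)/(6EI) = 5786/EI
  δ_0 = 7926/EI
Tip deflection under a unit load at 2: L³/(3EI) = 170.7/EI.
With EI = 73000 kN·m²: δ_0 = 0.10858 m and δ_{22} = 0.002338 m/kN.
Compatibility — the beam at 2 must follow the support down by 0.01 m: δ_0 − R_2·δ_{22} = 0.01, so R_2 = (0.10858 − 0.01)/0.002338 = 42.16 kN.
Moment equilibrium about 1: M_1 = Σ(load moments about 1) − R_2·L = 813.4 − 42.16×8 = 476.1 kN·m.

M_1 = 476.1 kN·m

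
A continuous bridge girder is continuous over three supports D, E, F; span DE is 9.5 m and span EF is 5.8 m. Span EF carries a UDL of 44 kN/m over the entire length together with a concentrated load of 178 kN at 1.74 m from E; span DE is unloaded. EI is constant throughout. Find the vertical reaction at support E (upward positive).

Take M_E as the redundant. Released structure: two simple spans DE and EF with a hinge at E.
End slopes at the hinge E, treating each span as simply supported:
  span EF: UDL 44: wL³/(24EI) = 357.7/EI
  span EF: point load 178 at a = 1.74: Pab(L + b)/(6LEI) = 356.3/EI
  relative rotation θ_0 = (0 + 714)/EI = 714/EI
A unit hogging moment at E produces rotation L₁/(3EI) + L₂/(3EI) = 5.1/EI.
Compatibility: M_E·(L₁+L₂)/(3EI) = θ_0, giving M_E = 140 kN·m (hogging).
Span DE, ΣM about D with M_E applied at E: R_E^{DE}·9.5 = 0 + 140, so R_E^{DE} = 14.74 kN and R_D = 0 − 14.74 = -14.74 kN.
Span EF, ΣM about F: R_E^{EF}·5.8 = 1463 + 140, so R_E^{EF} = 276.3 kN and R_F = 433.2 − 276.3 = 156.9 kN.
R_E = 14.74 + 276.3 = 291.1 kN.

R_E = 291.1 kN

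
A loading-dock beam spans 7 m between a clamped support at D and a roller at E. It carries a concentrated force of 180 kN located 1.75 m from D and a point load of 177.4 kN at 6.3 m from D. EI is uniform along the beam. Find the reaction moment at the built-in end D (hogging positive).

Choose R_E as the redundant. The primary structure is the cantilever fixed at D.
Downward deflection at the released point E due to the loads:
  point load 180 at a = 1.75: Pa²(3L − a)/(6EI) = 1769/EI
  point load 177.4 at a = 6.3: Pa²(3L − a)/(6EI) = 17250/EI
  δ_0 = 19019/EI
Flexibility coefficient — unit upward force at E: δ_{EE} = L³/(3EI) = 114.3/EI.
Compatibility at E: δ_0 − R_E·δ_{EE} = 0, so R_E = 19019/114.3 = 166.3 kN.
Moment equilibrium about D: M_D = Σ(load moments about D) − R_E·L = 1433 − 166.3×7 = 268.2 kN·m.

M_D = 268.2 kN·m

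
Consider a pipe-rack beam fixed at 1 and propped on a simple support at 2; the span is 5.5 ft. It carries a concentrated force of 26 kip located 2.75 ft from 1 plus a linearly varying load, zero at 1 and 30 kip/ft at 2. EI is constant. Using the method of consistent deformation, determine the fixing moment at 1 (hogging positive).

Remove the prop at 2; the released (primary) structure is a cantilever built in at 1.
Free-end deflection of the primary structure under the applied loading (downward +):
  point load 26 at a = 2.75: Pa²(3L − a)/(6EI) = 450.6/EI
  triangular load, peak 30 at the free end: 11w₀L⁴/(120EI) = 2516/EI
  δ_0 = 2967/EI
Tip deflection under a unit load at 2: L³/(3EI) = 55.46/EI.
The prop prevents deflection at 2: R_2 = δ_0/δ_{22} = 2967/55.46 = 53.5 kip.
Moment equilibrium about 1: M_1 = Σ(load moments about 1) − R_2·L = 374 − 53.5×5.5 = 79.75 kip·ft.

M_1 = 79.75 kip·ft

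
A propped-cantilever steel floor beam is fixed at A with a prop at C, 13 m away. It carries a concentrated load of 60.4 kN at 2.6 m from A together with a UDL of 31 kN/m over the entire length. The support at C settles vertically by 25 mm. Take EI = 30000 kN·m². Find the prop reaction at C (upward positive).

Release the roller at C. Primary structure: cantilever fixed at A.
Deflection at C on the released cantilever, summing each load's contribution:
  point load 60.4 at a = 2.6: Pa²(3L − a)/(6EI) = 2477/EI
  UDL 31: wL⁴/(8EI) = 110674/EI
  δ_0 = 113151/EI
Flexibility coefficient — unit upward force at C: δ_{CC} = L³/(3EI) = 732.3/EI.
With EI = 30000 kN·m²: δ_0 = 3.7717 m and δ_{CC} = 0.024411 m/kN.
Compatibility — the beam at C must follow the support down by 0.025 m: δ_0 − R_C·δ_{CC} = 0.025, so R_C = (3.7717 − 0.025)/0.024411 = 153.5 kN.

R_C = 153.5 kN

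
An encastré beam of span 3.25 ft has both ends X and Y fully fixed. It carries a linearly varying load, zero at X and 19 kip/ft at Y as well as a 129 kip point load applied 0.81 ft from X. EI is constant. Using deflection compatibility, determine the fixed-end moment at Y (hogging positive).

M_Y = 29.59 kip·ft

Take the two fixed-end moments M_X, M_Y as redundants; the released structure is the simple span XY.
End rotations of the released simple span under the applied load (×1/EI):
  at X: triangular load, peak 19: 7w₀L³/(360EI) = 12.68/EI
  at Y: triangular load, peak 19: w₀L³/(45EI) = 14.49/EI
  at X: point load 129 at a = 0.81: Pab(L + b)/(6LEI) = 74.39/EI
  at Y: point load 129 at a = 0.81: Pab(L + a)/(6LEI) = 53.08/EI
  θ_X0 = 87.08/EI,  θ_Y0 = 67.58/EI
Flexibility coefficients: a unit moment at one end gives L/(3EI) there and L/(6EI) at the far end, so f₁₁ = f₂₂ = 1.083/EI and f₁₂ = f₂₁ = 0.5417/EI.
Compatibility — zero rotation at each built-in end:
  1.083 M_X + 0.5417 M_Y = 87.08
  0.5417 M_X + 1.083 M_Y = 67.58
Solving the pair gives M_X = 65.59 kip·ft and M_Y = 29.59 kip·ft (hogging).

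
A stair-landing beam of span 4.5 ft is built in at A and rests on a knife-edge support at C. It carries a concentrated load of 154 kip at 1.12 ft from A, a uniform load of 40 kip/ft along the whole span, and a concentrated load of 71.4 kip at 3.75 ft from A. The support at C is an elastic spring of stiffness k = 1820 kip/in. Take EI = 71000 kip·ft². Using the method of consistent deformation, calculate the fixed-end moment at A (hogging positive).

Release the roller at C. Primary structure: cantilever fixed at A.
Primary-structure tip deflection at C by superposition:
  point load 154 at a = 1.12: Pa²(3L − a)/(6EI) = 398.6/EI
  UDL 40: wL⁴/(8EI) = 2050/EI
  point load 71.4 at a = 3.75: Pa²(3L − a)/(6EI) = 1632/EI
  δ_0 = 4081/EI
Tip deflection under a unit load at C: L³/(3EI) = 30.38/EI.
With EI = 71000 kip·ft²: δ_0 = 0.057472 ft and δ_{CC} = 0.000428 ft/kip.
Compatibility — the spring shortens by R_C/k under the reaction it provides: δ_0 − R_C·δ_{CC} = R_C/k. With 1/k = 1/(1820×12) ft/kip = 0.000046 ft/kip, R_C = δ_0 / (δ_{CC} + 1/k) = 0.057472 / (0.000428 + 0.000046) = 121.3 kip.
Moment equilibrium about A: M_A = Σ(load moments about A) − R_C·L = 845.2 − 121.3×4.5 = 299.2 kip·ft.

M_A = 299.2 kip·ft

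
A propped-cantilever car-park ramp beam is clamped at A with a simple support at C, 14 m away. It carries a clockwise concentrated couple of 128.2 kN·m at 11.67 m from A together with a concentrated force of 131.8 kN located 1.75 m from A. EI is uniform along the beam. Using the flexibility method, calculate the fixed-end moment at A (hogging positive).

M_A = 130.4 kN·m

Take the reaction at C as the redundant and release it; the primary structure is a cantilever fixed at A.
Downward deflection at the released point C due to the loads:
  clockwise couple 128.2 at a = 11.67: M₀a(2L − a)/(2EI) = 12216/EI
  point load 131.8 at a = 1.75: Pa²(3L − a)/(6EI) = 2708/EI
  δ_0 = 14923/EI
Tip deflection under a unit load at C: L³/(3EI) = 914.7/EI.
Compatibility at C: δ_0 − R_C·δ_{CC} = 0, so R_C = 14923/914.7 = 16.32 kN.
Moment equilibrium about A: M_A = Σ(load moments about A) − R_C·L = 358.9 − 16.32×14 = 130.4 kN·m.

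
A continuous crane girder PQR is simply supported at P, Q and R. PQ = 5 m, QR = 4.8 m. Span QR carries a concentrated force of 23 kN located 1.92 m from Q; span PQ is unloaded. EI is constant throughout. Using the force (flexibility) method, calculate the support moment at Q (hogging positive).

M_Q = 10.38 kN·m

Insert a hinge at Q; M_Q is the redundant, and each span becomes simply supported.
Discontinuity in slope at Q on the released structure — sum the simple-span end rotations:
  span QR: point load 23 at a = 1.92: Pab(L + b)/(6LEI) = 33.91/EI
  relative rotation θ_0 = (0 + 33.91)/EI = 33.91/EI
A unit hogging moment at Q produces rotation L₁/(3EI) + L₂/(3EI) = 3.267/EI.
Slope continuity at Q: θ_0 = M_Q·3.267/EI, so M_Q = 33.91/3.267 = 10.38 kN·m (hogging).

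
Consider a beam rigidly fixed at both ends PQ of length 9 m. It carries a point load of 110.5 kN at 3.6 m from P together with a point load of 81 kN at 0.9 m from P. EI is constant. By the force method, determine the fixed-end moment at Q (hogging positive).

M_Q = 102 kN·m

Release both end moments; the primary structure is a simply-supported span PQ with redundants M_P and M_Q.
End rotations of the released simple span under the applied load (×1/EI):
  at P: point load 110.5 at a = 3.6: Pab(L + b)/(6LEI) = 572.8/EI
  at Q: point load 110.5 at a = 3.6: Pab(L + a)/(6LEI) = 501.2/EI
  at P: point load 81 at a = 0.9: Pab(L + b)/(6LEI) = 187/EI
  at Q: point load 81 at a = 0.9: Pab(L + a)/(6LEI) = 108.3/EI
  θ_P0 = 759.8/EI,  θ_Q0 = 609.5/EI
Flexibility coefficients: a unit moment at one end gives L/(3EI) there and L/(6EI) at the far end, so f₁₁ = f₂₂ = 3/EI and f₁₂ = f₂₁ = 1.5/EI.
Compatibility — zero rotation at each built-in end:
  3 M_P + 1.5 M_Q = 759.8
  1.5 M_P + 3 M_Q = 609.5
Solving the pair gives M_P = 202.3 kN·m and M_Q = 102 kN·m (hogging).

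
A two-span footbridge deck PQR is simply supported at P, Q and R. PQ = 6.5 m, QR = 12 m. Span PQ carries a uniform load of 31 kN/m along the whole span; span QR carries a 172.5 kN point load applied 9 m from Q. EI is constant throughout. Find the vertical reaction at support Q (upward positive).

Insert a hinge at Q; M_Q is the redundant, and each span becomes simply supported.
Discontinuity in slope at Q on the released structure — sum the simple-span end rotations:
  span PQ: UDL 31: wL³/(24EI) = 354.7/EI
  span QR: point load 172.5 at a = 9: Pab(L + b)/(6LEI) = 970.3/EI
  relative rotation θ_0 = (354.7 + 970.3)/EI = 1325/EI
A unit hogging moment at Q produces rotation L₁/(3EI) + L₂/(3EI) = 6.167/EI.
Compatibility: M_Q·(L₁+L₂)/(3EI) = θ_0, giving M_Q = 214.9 kN·m (hogging).
Span PQ, ΣM about P with M_Q applied at Q: R_Q^{PQ}·6.5 = 654.9 + 214.9, so R_Q^{PQ} = 133.8 kN and R_P = 201.5 − 133.8 = 67.69 kN.
Span QR, ΣM about R: R_Q^{QR}·12 = 517.5 + 214.9, so R_Q^{QR} = 61.03 kN and R_R = 172.5 − 61.03 = 111.5 kN.
R_Q = 133.8 + 61.03 = 194.8 kN.

R_Q = 194.8 kN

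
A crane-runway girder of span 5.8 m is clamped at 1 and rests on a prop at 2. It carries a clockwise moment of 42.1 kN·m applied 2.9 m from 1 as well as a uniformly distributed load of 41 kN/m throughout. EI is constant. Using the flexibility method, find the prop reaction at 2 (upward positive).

R_2 = 97.34 kN

Choose R_2 as the redundant. The primary structure is the cantilever fixed at 1.
Primary-structure tip deflection at 2 by superposition:
  clockwise couple 42.1 at a = 2.9: M₀a(2L − a)/(2EI) = 531.1/EI
  UDL 41: wL⁴/(8EI) = 5800/EI
  δ_0 = 6331/EI
Tip deflection under a unit load at 2: L³/(3EI) = 65.04/EI.
Compatibility at 2: δ_0 − R_2·δ_{22} = 0, so R_2 = 6331/65.04 = 97.34 kN.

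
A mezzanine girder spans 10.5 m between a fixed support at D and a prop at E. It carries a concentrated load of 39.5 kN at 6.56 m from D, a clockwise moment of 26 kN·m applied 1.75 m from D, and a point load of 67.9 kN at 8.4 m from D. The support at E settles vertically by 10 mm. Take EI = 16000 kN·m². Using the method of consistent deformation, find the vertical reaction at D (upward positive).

R_D = 40.57 kN

Take the reaction at E as the redundant and release it; the primary structure is a cantilever fixed at D.
Downward deflection at the released point E due to the loads:
  point load 39.5 at a = 6.56: Pa²(3L − a)/(6EI) = 7066/EI
  clockwise couple 26 at a = 1.75: M₀a(2L − a)/(2EI) = 437.9/EI
  point load 67.9 at a = 8.4: Pa²(3L − a)/(6EI) = 18445/EI
  δ_0 = 25949/EI
Tip deflection under a unit load at E: L³/(3EI) = 385.9/EI.
With EI = 16000 kN·m²: δ_0 = 1.6218 m and δ_{EE} = 0.024117 m/kN.
Compatibility — the beam at E must follow the support down by 0.01 m: δ_0 − R_E·δ_{EE} = 0.01, so R_E = (1.6218 − 0.01)/0.024117 = 66.83 kN.
Vertical equilibrium: R_D = ΣP − R_E = 107.4 − 66.83 = 40.57 kN.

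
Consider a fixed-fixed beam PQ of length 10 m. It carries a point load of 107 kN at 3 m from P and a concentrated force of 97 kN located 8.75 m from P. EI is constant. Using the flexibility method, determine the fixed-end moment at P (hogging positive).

M_P = 170.6 kN·m

Take the two fixed-end moments M_P, M_Q as redundants; the released structure is the simple span PQ.
On the primary (simply-supported) span, the end slopes from the loading are:
  at P: point load 107 at a = 3: Pab(L + b)/(6LEI) = 636.6/EI
  at Q: point load 107 at a = 3: Pab(L + a)/(6LEI) = 486.9/EI
  at P: point load 97 at a = 8.75: Pab(L + b)/(6LEI) = 198.9/EI
  at Q: point load 97 at a = 8.75: Pab(L + a)/(6LEI) = 331.5/EI
  θ_P0 = 835.6/EI,  θ_Q0 = 818.4/EI
Flexibility coefficients: a unit moment at one end gives L/(3EI) there and L/(6EI) at the far end, so f₁₁ = f₂₂ = 3.333/EI and f₁₂ = f₂₁ = 1.667/EI.
Compatibility — zero rotation at each built-in end:
  3.333 M_P + 1.667 M_Q = 835.6
  1.667 M_P + 3.333 M_Q = 818.4
Solving the pair gives M_P = 170.6 kN·m and M_Q = 160.2 kN·m (hogging).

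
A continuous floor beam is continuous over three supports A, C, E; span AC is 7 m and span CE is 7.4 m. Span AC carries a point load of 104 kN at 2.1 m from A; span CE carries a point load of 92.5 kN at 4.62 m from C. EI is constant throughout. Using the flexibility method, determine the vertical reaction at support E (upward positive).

Insert a hinge at C; M_C is the redundant, and each span becomes simply supported.
Discontinuity in slope at C on the released structure — sum the simple-span end rotations:
  span AC: point load 104 at a = 2.1: Pab(L + a)/(6LEI) = 231.9/EI
  span CE: point load 92.5 at a = 4.62: Pab(L + b)/(6LEI) = 272.4/EI
  relative rotation θ_0 = (231.9 + 272.4)/EI = 504.3/EI
A unit hogging moment at C produces rotation L₁/(3EI) + L₂/(3EI) = 4.8/EI.
Compatibility: M_C·(L₁+L₂)/(3EI) = θ_0, giving M_C = 105.1 kN·m (hogging).
Span CE, ΣM about E: R_C^{CE}·7.4 = 257.1 + 105.1, so R_C^{CE} = 48.95 kN and R_E = 92.5 − 48.95 = 43.55 kN.

R_E = 43.55 kN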